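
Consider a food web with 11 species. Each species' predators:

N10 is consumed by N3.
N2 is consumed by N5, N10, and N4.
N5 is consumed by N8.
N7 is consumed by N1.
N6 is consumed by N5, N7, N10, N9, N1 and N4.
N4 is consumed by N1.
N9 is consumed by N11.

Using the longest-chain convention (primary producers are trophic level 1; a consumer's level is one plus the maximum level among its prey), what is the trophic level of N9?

Trophic level 2

N6 is a producer → level 1.
N9 eats N6 → level 2.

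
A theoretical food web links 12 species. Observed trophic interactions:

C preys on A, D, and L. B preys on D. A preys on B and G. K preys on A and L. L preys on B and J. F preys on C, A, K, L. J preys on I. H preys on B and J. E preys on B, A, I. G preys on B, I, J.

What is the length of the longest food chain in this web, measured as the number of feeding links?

One longest chain: I → J → G → A → C → F.
It has 6 species and 5 links.

5 links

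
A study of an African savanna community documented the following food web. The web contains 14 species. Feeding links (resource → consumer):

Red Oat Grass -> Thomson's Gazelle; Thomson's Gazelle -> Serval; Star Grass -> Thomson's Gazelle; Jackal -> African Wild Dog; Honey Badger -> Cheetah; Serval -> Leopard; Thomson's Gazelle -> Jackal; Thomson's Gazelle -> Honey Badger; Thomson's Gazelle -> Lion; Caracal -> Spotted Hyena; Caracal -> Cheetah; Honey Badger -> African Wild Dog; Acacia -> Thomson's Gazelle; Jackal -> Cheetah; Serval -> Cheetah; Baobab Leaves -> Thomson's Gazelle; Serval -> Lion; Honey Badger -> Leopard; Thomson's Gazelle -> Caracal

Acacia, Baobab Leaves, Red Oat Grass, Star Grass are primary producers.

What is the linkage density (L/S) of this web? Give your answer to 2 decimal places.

There are L = 19 links among S = 14 species.
L/S = 19/14 = 1.3571 ≈ 1.36.

L/S = 1.36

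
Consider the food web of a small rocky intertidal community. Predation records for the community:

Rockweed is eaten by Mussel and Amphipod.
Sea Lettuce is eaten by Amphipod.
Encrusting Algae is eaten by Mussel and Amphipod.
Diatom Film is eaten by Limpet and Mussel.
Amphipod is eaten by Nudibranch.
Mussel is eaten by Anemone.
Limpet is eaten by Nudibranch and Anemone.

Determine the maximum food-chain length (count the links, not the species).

2 links

One longest chain: Diatom Film → Limpet → Anemone.
It has 3 species and 2 links.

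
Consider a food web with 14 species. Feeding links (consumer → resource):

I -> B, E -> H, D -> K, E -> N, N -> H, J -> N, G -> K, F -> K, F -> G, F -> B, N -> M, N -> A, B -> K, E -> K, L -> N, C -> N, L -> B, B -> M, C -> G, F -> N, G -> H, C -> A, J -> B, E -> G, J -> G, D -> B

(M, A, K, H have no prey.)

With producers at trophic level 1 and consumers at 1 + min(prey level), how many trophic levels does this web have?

3

Producers (level 1): M, A, K, H.
Following each consumer down to its lowest-level prey: M → B → I (levels 1 through 3).
All prey of I (B 2) are at level 2 or above, so I is at level 1 + 2 = 3.
Every consumer has at least one prey at level 2 or below, so none exceeds level 3.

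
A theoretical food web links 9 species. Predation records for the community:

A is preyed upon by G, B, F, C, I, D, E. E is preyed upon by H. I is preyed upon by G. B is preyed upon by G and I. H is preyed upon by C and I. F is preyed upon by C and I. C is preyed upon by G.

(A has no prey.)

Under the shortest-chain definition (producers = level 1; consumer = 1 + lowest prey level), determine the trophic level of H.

A is a producer → level 1.
E eats A → level 2.
H eats E → level 3.
No prey of H is below level 2, so 3 is the minimum.

Trophic level 3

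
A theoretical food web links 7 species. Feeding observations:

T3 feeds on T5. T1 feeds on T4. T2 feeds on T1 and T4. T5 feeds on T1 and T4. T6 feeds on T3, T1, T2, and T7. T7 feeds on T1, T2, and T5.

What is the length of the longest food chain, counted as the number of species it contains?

5 species

One longest chain: T4 → T1 → T5 → T3 → T6.
It has 5 species and 4 links.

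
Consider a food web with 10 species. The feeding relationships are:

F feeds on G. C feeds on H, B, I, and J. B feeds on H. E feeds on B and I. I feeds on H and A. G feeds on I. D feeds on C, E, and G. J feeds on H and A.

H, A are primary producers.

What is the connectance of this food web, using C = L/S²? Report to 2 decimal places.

The web has S = 10 species and L = 16 feeding links.
C = L / S² = 16 / 100 = 0.1600 ≈ 0.16.

C = 0.16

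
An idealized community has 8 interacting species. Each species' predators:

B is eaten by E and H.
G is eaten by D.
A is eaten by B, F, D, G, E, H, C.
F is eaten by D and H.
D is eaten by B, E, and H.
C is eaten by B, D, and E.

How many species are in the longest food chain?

One longest chain: A → G → D → B → E.
It has 5 species and 4 links.

5 species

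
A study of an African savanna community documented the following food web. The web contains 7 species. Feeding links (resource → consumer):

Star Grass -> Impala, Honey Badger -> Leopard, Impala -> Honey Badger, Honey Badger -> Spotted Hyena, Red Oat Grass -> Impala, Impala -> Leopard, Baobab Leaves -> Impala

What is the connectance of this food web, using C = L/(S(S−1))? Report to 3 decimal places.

C = 0.167

The web has S = 7 species and L = 7 feeding links.
C = L / (S(S−1)) = 7 / 42 = 0.1667 ≈ 0.167.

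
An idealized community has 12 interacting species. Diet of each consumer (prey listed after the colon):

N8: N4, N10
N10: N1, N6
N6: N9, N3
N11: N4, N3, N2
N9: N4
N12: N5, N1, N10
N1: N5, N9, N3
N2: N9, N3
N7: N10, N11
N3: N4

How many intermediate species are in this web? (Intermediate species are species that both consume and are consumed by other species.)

Intermediate species (has both prey and predators): N9, N3, N1, N6, N2, N10, N11.
Count: 7.

7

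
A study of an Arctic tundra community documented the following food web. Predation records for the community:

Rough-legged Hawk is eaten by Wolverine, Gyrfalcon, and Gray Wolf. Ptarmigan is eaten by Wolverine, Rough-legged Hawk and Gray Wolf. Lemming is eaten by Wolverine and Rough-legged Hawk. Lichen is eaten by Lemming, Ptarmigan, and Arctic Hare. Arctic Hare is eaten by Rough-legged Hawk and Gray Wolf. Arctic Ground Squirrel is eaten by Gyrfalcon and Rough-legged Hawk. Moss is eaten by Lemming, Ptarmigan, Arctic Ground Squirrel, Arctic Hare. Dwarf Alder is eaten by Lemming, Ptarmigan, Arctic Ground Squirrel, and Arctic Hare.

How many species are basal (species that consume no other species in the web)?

Basal species (no prey listed): Lichen, Dwarf Alder, Moss.
Count: 3.

3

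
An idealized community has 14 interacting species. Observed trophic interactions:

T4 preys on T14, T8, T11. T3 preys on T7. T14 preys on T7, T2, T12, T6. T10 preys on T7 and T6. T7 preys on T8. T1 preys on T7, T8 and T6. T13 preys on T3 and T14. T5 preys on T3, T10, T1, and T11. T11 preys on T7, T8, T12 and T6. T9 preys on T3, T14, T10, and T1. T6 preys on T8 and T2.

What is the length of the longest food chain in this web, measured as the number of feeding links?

3 links

One longest chain: T8 → T7 → T3 → T13.
It has 4 species and 3 links.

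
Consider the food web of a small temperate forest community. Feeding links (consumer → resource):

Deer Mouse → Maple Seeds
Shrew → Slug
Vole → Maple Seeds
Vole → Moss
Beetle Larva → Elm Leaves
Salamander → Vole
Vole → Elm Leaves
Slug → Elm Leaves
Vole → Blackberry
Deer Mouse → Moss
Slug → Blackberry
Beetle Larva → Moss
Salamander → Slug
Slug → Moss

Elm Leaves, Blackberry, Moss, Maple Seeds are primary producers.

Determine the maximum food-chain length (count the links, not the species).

2 links

One longest chain: Elm Leaves → Slug → Shrew.
It has 3 species and 2 links.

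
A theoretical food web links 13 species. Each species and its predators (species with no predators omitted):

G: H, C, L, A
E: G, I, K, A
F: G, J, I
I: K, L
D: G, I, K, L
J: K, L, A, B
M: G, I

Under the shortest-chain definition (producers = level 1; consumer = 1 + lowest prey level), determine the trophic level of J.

Trophic level 2

F is a producer → level 1.
J eats F → level 2.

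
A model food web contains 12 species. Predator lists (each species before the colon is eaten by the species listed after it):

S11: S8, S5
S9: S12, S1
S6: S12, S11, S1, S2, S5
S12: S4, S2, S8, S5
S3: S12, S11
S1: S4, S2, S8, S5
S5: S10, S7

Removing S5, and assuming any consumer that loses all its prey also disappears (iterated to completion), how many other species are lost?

Remove S5.
Round 1: S10 (all prey gone), S7 (all prey gone) → extinct.
No further losses. Total secondary extinctions: 2.

2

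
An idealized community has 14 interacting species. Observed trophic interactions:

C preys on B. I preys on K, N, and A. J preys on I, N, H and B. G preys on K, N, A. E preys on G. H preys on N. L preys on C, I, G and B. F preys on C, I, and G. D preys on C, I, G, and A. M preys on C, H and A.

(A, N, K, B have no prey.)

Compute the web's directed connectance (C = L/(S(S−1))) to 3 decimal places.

C = 0.148

The web has S = 14 species and L = 27 feeding links.
C = L / (S(S−1)) = 27 / 182 = 0.1484 ≈ 0.148.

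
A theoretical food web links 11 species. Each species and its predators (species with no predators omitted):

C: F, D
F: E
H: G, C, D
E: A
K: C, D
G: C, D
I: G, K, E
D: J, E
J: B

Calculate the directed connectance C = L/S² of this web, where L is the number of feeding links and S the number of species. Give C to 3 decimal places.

The web has S = 11 species and L = 17 feeding links.
C = L / S² = 17 / 121 = 0.1405 ≈ 0.140.

C = 0.140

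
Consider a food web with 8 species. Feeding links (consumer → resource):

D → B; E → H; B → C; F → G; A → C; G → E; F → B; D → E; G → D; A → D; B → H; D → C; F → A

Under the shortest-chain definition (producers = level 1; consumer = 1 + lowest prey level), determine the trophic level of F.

Trophic level 3

H is a producer → level 1.
B eats H → level 2.
F eats B → level 3.
No prey of F is below level 2, so 3 is the minimum.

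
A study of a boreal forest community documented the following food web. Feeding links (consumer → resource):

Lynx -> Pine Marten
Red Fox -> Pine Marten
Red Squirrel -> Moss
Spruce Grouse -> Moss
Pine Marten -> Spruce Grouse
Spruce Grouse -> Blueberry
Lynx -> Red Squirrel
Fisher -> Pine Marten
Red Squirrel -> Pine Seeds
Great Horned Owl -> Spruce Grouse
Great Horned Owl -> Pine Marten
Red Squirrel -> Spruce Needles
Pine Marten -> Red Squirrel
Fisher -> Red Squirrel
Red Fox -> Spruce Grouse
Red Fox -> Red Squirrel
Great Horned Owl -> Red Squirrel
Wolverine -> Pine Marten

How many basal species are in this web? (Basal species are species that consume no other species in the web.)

4

Basal species (no prey listed): Moss, Blueberry, Pine Seeds, Spruce Needles.
Count: 4.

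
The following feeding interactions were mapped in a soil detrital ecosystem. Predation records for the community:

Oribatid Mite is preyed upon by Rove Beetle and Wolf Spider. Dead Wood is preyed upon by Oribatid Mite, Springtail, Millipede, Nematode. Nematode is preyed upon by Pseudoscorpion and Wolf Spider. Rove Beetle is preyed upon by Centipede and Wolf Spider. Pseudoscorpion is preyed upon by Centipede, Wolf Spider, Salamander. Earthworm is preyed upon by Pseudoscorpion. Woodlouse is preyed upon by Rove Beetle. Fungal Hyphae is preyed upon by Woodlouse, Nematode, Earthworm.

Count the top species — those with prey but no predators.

5

Top species (has prey, but nothing eats it): Springtail, Millipede, Wolf Spider, Centipede, Salamander.
Count: 5.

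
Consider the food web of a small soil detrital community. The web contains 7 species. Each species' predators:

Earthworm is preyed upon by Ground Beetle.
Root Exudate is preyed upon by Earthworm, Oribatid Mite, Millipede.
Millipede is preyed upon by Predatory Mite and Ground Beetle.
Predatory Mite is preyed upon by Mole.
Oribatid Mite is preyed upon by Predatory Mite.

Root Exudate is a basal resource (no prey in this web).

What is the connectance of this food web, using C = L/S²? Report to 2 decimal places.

C = 0.16

The web has S = 7 species and L = 8 feeding links.
C = L / S² = 8 / 49 = 0.1633 ≈ 0.16.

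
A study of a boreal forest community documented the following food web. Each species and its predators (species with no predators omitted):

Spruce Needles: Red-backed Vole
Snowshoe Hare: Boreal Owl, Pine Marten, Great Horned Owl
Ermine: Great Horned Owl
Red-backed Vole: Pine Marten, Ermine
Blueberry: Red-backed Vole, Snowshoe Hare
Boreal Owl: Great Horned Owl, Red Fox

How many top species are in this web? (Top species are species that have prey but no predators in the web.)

3

Top species (has prey, but nothing eats it): Pine Marten, Great Horned Owl, Red Fox.
Count: 3.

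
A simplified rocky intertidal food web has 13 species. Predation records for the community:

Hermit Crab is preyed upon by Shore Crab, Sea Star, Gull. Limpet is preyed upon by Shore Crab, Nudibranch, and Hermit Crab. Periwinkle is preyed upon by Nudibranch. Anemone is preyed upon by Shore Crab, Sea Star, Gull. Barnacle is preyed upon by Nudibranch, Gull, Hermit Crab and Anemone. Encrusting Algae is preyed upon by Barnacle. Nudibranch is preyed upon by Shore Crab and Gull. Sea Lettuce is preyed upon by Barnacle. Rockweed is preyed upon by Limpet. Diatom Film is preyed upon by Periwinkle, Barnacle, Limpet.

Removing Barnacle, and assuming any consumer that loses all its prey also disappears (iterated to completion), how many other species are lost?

Remove Barnacle.
Round 1: Anemone (all prey gone) → extinct.
No further losses. Total secondary extinctions: 1.

1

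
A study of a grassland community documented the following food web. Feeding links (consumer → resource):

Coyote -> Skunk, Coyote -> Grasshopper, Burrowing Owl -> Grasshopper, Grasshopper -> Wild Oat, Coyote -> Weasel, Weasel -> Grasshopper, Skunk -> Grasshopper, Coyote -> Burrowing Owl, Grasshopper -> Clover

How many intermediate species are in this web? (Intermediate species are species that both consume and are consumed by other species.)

Intermediate species (has both prey and predators): Grasshopper, Skunk, Burrowing Owl, Weasel.
Count: 4.

4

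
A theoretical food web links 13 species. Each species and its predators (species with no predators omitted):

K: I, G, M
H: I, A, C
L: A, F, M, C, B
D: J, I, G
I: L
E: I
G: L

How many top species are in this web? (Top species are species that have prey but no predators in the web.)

Top species (has prey, but nothing eats it): J, A, F, M, C, B.
Count: 6.

6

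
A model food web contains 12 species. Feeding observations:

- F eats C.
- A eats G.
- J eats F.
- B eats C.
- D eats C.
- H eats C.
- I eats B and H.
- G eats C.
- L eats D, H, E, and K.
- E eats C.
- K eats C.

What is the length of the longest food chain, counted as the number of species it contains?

One longest chain: C → G → A.
It has 3 species and 2 links.

3 species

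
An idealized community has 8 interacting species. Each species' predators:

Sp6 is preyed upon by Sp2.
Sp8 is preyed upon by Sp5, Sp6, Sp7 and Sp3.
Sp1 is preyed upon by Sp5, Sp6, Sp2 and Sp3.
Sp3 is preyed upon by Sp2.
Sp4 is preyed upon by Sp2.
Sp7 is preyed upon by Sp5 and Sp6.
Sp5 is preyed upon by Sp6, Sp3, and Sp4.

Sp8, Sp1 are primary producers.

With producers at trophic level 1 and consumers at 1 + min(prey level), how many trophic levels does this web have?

Producers (level 1): Sp8, Sp1.
Following each consumer down to its lowest-level prey: Sp8 → Sp5 → Sp4 (levels 1 through 3).
All prey of Sp4 (Sp5 2) are at level 2 or above, so Sp4 is at level 1 + 2 = 3.
Every consumer has at least one prey at level 2 or below, so none exceeds level 3.

3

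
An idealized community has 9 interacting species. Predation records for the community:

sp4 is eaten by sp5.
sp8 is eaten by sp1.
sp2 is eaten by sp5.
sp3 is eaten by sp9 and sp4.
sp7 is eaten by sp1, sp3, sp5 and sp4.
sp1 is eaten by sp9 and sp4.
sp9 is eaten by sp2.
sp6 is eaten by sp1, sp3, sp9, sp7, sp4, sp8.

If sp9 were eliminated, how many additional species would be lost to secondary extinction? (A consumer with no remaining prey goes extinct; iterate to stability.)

Remove sp9.
Round 1: sp2 (all prey gone) → extinct.
No further losses. Total secondary extinctions: 1.

1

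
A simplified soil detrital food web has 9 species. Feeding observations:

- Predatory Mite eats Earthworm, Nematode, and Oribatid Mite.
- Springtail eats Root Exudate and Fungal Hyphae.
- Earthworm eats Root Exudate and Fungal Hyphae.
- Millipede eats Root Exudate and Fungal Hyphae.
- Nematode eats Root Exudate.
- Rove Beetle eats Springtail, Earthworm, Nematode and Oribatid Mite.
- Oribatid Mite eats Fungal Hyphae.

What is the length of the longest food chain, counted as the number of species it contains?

One longest chain: Root Exudate → Nematode → Rove Beetle.
It has 3 species and 2 links.

3 species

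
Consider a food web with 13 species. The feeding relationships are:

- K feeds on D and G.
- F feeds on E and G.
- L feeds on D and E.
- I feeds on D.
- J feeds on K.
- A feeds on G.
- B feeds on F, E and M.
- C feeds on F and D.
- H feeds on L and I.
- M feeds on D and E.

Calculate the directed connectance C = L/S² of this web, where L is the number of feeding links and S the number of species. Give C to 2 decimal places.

C = 0.11

The web has S = 13 species and L = 18 feeding links.
C = L / S² = 18 / 169 = 0.1065 ≈ 0.11.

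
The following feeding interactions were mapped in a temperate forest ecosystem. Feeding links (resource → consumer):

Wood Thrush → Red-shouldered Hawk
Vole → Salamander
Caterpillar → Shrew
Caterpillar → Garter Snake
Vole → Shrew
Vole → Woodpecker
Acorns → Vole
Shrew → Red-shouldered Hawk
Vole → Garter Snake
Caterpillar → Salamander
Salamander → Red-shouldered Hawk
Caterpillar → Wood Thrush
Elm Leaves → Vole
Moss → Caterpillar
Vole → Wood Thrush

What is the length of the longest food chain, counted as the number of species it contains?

One longest chain: Moss → Caterpillar → Wood Thrush → Red-shouldered Hawk.
It has 4 species and 3 links.

4 species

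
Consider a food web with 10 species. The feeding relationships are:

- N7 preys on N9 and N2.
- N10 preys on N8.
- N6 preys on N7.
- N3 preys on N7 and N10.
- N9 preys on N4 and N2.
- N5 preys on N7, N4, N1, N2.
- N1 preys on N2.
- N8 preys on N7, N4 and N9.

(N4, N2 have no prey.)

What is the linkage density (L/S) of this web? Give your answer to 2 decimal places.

There are L = 16 links among S = 10 species.
L/S = 16/10 = 1.6000 ≈ 1.60.

L/S = 1.60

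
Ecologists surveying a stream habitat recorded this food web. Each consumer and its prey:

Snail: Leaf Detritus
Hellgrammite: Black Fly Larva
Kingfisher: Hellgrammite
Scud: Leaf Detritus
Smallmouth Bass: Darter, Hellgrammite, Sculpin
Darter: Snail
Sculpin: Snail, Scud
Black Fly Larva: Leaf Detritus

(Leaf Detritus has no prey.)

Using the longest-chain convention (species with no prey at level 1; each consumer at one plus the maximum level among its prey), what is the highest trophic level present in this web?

4

Basal resources (level 1): Leaf Detritus.
Leaf Detritus → Snail → Darter → Smallmouth Bass gives Smallmouth Bass level 4.
No species has a prey at level 4, so no species reaches level 5.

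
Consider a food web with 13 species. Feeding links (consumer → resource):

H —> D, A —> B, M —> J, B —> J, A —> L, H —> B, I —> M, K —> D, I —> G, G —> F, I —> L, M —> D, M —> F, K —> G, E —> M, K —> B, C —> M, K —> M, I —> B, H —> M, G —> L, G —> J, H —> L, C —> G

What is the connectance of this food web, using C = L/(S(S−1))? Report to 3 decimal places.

The web has S = 13 species and L = 24 feeding links.
C = L / (S(S−1)) = 24 / 156 = 0.1538 ≈ 0.154.

C = 0.154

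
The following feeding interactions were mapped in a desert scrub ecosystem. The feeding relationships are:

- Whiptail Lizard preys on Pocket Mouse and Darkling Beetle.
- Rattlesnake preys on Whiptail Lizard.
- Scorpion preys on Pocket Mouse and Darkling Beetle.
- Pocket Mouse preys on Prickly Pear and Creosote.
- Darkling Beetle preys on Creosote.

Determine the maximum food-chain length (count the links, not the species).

One longest chain: Prickly Pear → Pocket Mouse → Whiptail Lizard → Rattlesnake.
It has 4 species and 3 links.

3 links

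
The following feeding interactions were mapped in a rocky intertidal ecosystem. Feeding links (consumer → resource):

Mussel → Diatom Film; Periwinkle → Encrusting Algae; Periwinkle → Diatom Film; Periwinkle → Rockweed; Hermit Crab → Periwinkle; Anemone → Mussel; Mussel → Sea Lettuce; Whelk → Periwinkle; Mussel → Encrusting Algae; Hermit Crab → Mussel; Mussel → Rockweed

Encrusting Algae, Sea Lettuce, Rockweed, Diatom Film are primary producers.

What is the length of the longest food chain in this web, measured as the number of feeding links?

One longest chain: Encrusting Algae → Periwinkle → Whelk.
It has 3 species and 2 links.

2 links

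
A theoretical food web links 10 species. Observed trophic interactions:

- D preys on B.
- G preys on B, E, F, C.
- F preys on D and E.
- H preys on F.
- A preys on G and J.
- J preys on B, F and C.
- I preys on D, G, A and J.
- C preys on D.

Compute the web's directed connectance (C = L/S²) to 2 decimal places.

The web has S = 10 species and L = 18 feeding links.
C = L / S² = 18 / 100 = 0.1800 ≈ 0.18.

C = 0.18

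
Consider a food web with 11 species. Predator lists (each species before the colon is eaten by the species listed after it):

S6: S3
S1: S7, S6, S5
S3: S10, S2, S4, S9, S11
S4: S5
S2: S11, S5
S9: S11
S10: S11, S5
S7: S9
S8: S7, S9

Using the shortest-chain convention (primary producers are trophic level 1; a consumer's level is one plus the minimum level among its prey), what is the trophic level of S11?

S8 is a producer → level 1.
S9 eats S8 → level 2.
S11 eats S9 → level 3.
No prey of S11 is below level 2, so 3 is the minimum.

Trophic level 3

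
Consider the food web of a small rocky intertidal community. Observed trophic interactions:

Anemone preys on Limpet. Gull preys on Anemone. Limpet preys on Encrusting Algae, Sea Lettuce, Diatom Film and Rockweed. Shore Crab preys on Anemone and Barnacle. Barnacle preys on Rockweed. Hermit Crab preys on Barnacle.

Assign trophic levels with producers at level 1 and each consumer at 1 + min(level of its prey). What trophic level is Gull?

Encrusting Algae is a producer → level 1.
Limpet eats Encrusting Algae → level 2.
Anemone eats Limpet → level 3.
Gull eats Anemone → level 4.
No prey of Gull is below level 3, so 4 is the minimum.

Trophic level 4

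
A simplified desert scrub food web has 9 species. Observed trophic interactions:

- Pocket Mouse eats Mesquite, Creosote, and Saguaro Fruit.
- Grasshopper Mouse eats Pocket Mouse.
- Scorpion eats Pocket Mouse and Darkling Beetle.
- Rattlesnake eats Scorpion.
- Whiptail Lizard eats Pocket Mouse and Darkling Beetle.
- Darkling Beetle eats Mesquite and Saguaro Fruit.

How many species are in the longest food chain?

One longest chain: Mesquite → Darkling Beetle → Scorpion → Rattlesnake.
It has 4 species and 3 links.

4 species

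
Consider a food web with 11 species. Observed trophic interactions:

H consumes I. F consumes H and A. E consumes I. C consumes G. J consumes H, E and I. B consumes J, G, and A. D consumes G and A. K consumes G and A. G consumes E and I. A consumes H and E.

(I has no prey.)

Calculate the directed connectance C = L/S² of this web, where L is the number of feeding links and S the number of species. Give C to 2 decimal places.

C = 0.16

The web has S = 11 species and L = 19 feeding links.
C = L / S² = 19 / 121 = 0.1570 ≈ 0.16.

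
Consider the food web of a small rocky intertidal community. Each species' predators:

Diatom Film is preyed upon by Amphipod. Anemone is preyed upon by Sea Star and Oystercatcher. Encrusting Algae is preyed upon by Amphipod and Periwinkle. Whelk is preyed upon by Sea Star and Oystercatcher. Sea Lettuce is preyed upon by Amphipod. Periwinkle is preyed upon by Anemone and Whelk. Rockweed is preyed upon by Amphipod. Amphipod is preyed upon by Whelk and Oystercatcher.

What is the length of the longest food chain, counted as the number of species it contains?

One longest chain: Encrusting Algae → Periwinkle → Anemone → Oystercatcher.
It has 4 species and 3 links.

4 species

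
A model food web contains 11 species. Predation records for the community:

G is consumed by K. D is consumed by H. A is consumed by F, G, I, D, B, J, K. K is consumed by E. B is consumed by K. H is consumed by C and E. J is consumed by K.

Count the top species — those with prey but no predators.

Top species (has prey, but nothing eats it): I, F, E, C.
Count: 4.

4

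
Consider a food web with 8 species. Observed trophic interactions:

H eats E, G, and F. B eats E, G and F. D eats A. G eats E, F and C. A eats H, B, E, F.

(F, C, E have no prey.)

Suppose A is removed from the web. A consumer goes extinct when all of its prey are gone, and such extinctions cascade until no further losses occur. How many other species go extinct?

Remove A.
Round 1: D (all prey gone) → extinct.
No further losses. Total secondary extinctions: 1.

1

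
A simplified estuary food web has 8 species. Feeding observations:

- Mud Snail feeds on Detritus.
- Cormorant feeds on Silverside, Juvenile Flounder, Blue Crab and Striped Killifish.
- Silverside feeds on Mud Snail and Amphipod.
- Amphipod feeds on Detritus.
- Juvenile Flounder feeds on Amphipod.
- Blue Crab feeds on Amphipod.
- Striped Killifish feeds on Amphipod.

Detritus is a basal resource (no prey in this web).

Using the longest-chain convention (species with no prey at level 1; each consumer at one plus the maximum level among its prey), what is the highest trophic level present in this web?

4

Basal resources (level 1): Detritus.
Detritus → Mud Snail → Silverside → Cormorant gives Cormorant level 4.
No species has a prey at level 4, so no species reaches level 5.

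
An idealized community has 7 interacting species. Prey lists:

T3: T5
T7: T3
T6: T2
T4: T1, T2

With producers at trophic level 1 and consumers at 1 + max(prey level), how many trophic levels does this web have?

Producers (level 1): T1, T2, T5.
T5 → T3 → T7 gives T7 level 3.
No species has a prey at level 3, so no species reaches level 4.

3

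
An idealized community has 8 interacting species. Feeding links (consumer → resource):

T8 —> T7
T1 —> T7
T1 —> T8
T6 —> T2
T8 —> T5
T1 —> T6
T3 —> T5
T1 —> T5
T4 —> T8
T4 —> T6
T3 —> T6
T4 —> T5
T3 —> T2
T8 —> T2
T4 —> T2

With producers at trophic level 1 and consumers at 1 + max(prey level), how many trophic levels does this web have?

3

Producers (level 1): T5, T7, T2.
T5 → T8 → T1 gives T1 level 3.
No species has a prey at level 3, so no species reaches level 4.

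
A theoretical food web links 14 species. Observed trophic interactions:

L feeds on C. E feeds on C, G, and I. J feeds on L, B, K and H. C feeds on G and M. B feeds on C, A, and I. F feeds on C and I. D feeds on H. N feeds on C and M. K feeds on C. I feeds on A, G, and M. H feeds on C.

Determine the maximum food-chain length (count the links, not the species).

One longest chain: G → C → L → J.
It has 4 species and 3 links.

3 links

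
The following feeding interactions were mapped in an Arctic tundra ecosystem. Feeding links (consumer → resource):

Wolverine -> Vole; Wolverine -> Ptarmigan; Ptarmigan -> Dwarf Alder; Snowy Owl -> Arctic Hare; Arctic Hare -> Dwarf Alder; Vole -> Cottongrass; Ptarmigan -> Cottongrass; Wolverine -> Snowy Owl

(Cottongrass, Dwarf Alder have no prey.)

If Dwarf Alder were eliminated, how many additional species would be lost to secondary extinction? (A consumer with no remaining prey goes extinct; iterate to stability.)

Remove Dwarf Alder.
Round 1: Arctic Hare (all prey gone) → extinct.
Round 2: Snowy Owl (all prey gone) → extinct.
No further losses. Total secondary extinctions: 2.

2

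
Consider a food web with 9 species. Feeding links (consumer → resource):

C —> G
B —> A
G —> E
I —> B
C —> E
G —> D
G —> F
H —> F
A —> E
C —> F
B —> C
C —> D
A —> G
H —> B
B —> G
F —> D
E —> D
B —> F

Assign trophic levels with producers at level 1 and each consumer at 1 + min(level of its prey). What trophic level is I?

D is a producer → level 1.
F eats D → level 2.
B eats F → level 3.
I eats B → level 4.
No prey of I is below level 3, so 4 is the minimum.

Trophic level 4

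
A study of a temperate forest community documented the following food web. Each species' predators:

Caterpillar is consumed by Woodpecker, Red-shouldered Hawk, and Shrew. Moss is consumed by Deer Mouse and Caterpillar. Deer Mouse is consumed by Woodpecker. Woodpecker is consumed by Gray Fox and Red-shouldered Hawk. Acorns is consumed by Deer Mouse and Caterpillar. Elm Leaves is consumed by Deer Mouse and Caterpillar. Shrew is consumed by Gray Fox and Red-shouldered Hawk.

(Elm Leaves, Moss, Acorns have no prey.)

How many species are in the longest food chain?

One longest chain: Elm Leaves → Caterpillar → Shrew → Gray Fox.
It has 4 species and 3 links.

4 species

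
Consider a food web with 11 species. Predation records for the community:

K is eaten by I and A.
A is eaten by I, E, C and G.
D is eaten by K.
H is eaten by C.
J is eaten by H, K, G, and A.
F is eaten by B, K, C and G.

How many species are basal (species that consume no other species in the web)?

3

Basal species (no prey listed): J, D, F.
Count: 3.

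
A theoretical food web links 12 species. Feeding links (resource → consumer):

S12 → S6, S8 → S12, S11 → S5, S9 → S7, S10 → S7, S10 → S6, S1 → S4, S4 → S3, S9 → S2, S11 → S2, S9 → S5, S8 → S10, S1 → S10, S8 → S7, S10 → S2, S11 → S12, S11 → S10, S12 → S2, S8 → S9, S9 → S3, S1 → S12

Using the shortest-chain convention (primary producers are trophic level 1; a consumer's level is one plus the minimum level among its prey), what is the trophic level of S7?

Trophic level 2

S8 is a producer → level 1.
S7 eats S8 → level 2.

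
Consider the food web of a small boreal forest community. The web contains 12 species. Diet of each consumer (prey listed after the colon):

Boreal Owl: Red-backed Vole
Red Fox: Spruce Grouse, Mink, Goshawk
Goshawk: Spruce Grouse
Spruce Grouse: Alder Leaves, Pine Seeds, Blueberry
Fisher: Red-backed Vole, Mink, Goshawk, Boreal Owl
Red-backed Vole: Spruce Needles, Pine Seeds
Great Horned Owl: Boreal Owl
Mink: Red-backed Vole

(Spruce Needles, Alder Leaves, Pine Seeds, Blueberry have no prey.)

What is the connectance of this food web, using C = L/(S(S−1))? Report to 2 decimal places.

C = 0.12

The web has S = 12 species and L = 16 feeding links.
C = L / (S(S−1)) = 16 / 132 = 0.1212 ≈ 0.12.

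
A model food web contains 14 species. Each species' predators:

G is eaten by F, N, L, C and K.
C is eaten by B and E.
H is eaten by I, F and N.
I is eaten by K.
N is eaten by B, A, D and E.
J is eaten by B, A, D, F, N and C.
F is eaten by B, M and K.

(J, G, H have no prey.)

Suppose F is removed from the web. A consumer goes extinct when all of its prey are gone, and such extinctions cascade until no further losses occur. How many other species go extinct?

1

Remove F.
Round 1: M (all prey gone) → extinct.
No further losses. Total secondary extinctions: 1.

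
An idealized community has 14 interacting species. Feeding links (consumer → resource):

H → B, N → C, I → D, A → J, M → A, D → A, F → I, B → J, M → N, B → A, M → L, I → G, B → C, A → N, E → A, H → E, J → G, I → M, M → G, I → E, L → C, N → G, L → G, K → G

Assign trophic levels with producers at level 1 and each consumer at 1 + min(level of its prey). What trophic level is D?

G is a producer → level 1.
N eats G → level 2.
A eats N → level 3.
D eats A → level 4.
No prey of D is below level 3, so 4 is the minimum.

Trophic level 4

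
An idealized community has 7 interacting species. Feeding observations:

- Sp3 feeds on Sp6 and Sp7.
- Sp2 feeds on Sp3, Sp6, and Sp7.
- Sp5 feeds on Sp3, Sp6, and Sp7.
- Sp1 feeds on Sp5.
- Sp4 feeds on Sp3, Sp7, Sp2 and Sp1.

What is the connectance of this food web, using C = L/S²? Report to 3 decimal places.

The web has S = 7 species and L = 13 feeding links.
C = L / S² = 13 / 49 = 0.2653 ≈ 0.265.

C = 0.265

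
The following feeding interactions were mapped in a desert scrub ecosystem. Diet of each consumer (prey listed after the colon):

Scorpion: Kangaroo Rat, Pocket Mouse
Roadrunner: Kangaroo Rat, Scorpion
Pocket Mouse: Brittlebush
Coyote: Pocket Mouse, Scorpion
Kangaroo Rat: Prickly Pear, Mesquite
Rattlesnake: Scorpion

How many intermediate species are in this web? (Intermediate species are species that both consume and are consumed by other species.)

3

Intermediate species (has both prey and predators): Kangaroo Rat, Pocket Mouse, Scorpion.
Count: 3.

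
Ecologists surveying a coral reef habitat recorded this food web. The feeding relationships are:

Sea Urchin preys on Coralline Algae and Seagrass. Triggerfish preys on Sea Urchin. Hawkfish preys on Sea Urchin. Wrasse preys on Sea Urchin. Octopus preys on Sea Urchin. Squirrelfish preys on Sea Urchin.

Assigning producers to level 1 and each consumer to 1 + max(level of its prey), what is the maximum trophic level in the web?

3

Producers (level 1): Seagrass, Coralline Algae.
Seagrass → Sea Urchin → Octopus gives Octopus level 3.
No species has a prey at level 3, so no species reaches level 4.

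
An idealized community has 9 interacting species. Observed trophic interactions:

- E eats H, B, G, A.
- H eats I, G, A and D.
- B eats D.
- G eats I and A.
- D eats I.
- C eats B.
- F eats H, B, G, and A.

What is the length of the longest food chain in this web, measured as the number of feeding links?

3 links

One longest chain: I → D → H → F.
It has 4 species and 3 links.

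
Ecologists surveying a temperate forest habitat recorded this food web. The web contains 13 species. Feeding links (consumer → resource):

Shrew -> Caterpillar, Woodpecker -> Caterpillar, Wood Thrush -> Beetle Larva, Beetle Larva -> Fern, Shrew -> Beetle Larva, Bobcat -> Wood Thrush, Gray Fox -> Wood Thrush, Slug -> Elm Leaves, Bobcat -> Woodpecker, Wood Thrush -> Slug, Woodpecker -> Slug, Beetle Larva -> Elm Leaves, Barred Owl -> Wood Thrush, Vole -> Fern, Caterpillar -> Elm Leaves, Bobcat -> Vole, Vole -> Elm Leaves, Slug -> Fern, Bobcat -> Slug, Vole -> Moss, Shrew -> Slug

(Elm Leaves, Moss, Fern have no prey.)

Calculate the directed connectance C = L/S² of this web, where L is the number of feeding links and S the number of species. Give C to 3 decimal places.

The web has S = 13 species and L = 21 feeding links.
C = L / S² = 21 / 169 = 0.1243 ≈ 0.124.

C = 0.124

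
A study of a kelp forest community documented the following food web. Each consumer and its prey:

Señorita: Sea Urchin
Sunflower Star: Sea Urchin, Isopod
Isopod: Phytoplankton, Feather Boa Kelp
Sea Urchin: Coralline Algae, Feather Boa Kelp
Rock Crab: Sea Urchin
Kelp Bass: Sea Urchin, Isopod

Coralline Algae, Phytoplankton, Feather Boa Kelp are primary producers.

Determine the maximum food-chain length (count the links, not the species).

One longest chain: Coralline Algae → Sea Urchin → Sunflower Star.
It has 3 species and 2 links.

2 links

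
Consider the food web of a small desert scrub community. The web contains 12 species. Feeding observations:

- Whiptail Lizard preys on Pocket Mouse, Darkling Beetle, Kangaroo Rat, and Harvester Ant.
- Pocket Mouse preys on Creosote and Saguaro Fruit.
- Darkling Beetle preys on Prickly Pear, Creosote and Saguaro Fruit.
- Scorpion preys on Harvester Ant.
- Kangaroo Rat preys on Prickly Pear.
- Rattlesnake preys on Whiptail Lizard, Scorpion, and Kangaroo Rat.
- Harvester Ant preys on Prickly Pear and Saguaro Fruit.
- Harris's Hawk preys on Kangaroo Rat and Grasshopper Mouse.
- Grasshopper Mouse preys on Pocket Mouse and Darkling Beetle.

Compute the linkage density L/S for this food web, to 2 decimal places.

There are L = 20 links among S = 12 species.
L/S = 20/12 = 1.6667 ≈ 1.67.

L/S = 1.67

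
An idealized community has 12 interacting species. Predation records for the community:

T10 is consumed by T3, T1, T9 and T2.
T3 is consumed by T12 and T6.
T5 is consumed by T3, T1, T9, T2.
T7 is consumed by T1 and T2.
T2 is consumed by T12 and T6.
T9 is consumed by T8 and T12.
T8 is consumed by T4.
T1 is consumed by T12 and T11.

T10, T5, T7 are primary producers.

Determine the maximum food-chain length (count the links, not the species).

3 links

One longest chain: T10 → T9 → T8 → T4.
It has 4 species and 3 links.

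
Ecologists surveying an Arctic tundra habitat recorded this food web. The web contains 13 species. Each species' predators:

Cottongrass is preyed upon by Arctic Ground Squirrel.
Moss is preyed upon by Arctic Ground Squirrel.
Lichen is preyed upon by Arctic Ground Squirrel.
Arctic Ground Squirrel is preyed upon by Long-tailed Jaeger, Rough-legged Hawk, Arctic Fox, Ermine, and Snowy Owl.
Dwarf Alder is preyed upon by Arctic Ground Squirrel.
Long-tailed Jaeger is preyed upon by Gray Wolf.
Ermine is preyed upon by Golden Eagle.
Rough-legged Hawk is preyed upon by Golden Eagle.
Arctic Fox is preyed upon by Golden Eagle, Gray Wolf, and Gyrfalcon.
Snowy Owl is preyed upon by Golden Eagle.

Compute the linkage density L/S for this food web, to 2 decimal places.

L/S = 1.23

There are L = 16 links among S = 13 species.
L/S = 16/13 = 1.2308 ≈ 1.23.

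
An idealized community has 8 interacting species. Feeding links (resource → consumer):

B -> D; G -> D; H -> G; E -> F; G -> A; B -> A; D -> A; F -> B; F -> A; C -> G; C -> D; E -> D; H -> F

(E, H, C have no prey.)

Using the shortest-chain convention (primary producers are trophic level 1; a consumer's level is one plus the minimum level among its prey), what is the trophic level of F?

Trophic level 2

E is a producer → level 1.
F eats E → level 2.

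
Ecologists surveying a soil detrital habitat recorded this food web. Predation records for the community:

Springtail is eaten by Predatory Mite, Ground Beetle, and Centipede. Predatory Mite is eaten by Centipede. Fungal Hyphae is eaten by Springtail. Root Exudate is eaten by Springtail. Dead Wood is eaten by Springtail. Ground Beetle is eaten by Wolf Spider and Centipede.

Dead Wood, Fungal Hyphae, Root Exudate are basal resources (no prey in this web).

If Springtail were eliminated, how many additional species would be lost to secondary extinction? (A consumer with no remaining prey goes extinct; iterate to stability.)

4

Remove Springtail.
Round 1: Ground Beetle (all prey gone), Predatory Mite (all prey gone) → extinct.
Round 2: Centipede (all prey gone), Wolf Spider (all prey gone) → extinct.
No further losses. Total secondary extinctions: 4.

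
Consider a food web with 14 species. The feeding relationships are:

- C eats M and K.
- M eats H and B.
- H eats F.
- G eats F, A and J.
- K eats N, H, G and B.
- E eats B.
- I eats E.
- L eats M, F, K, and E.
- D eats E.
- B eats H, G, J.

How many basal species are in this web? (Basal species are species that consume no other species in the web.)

Basal species (no prey listed): J, A, N, F.
Count: 4.

4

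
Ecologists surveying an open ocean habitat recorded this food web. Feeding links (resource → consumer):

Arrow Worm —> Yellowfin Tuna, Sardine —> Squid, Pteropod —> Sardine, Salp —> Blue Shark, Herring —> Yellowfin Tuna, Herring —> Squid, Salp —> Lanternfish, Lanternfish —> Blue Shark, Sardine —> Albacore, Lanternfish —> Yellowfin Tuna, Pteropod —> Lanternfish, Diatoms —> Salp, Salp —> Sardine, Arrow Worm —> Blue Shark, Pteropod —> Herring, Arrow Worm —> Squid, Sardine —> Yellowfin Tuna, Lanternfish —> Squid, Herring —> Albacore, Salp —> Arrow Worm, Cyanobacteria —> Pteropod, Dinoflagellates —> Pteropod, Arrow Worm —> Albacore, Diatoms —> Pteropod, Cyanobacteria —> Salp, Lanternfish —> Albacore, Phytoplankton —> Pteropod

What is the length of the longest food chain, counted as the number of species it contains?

One longest chain: Diatoms → Salp → Sardine → Yellowfin Tuna.
It has 4 species and 3 links.

4 species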